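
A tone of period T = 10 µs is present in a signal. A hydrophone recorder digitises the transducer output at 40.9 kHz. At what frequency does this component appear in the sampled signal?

T = 10 µs → f = 1/T = 100 kHz.
100 kHz mod fs = 18.2 kHz.
18.2 kHz ≤ fs/2 = 20.45 kHz, appears at 18.2 kHz.

18.2 kHz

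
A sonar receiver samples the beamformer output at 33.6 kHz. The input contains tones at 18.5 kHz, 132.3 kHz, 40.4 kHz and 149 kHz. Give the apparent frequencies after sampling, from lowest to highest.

2.1 kHz, 6.8 kHz, 14.6 kHz, 15.1 kHz

fs/2 = 16.8 kHz.
18.5 kHz > fs/2 = 16.8 kHz, folds to fs − 18.5 kHz = 15.1 kHz.
132.3 kHz mod fs = 31.5 kHz.
31.5 kHz > fs/2 = 16.8 kHz, folds to fs − 31.5 kHz = 2.1 kHz.
40.4 kHz mod fs = 6.8 kHz.
6.8 kHz ≤ fs/2 = 16.8 kHz, appears at 6.8 kHz.
149 kHz mod fs = 14.6 kHz.
14.6 kHz ≤ fs/2 = 16.8 kHz, appears at 14.6 kHz.
Distinct values: {2.1 kHz, 6.8 kHz, 14.6 kHz, 15.1 kHz}.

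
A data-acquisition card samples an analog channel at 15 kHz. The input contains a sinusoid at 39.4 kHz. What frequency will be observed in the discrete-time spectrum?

39.4 kHz mod fs = 9.4 kHz.
9.4 kHz > fs/2 = 7.5 kHz, folds to fs − 9.4 kHz = 5.6 kHz.

5.6 kHz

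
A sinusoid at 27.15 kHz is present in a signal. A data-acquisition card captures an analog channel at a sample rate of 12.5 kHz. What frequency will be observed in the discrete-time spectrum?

27.15 kHz mod fs = 2.15 kHz.
2.15 kHz ≤ fs/2 = 6.25 kHz, appears at 2.15 kHz.

2.15 kHz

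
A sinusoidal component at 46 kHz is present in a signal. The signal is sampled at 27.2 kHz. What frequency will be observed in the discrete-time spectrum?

46 kHz mod fs = 18.8 kHz.
18.8 kHz > fs/2 = 13.6 kHz, folds to fs − 18.8 kHz = 8.4 kHz.

8.4 kHz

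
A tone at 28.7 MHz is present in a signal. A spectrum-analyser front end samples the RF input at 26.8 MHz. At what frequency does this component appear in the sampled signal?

28.7 MHz mod fs = 1.9 MHz.
1.9 MHz ≤ fs/2 = 13.4 MHz, appears at 1.9 MHz.

1.9 MHz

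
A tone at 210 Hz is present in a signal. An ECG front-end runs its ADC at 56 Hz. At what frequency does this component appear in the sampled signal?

210 Hz mod fs = 42 Hz.
42 Hz > fs/2 = 28 Hz, folds to fs − 42 Hz = 14 Hz.

14 Hz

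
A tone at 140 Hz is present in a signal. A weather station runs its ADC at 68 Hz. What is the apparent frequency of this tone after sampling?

140 Hz mod fs = 4 Hz.
4 Hz ≤ fs/2 = 34 Hz, appears at 4 Hz.

4 Hz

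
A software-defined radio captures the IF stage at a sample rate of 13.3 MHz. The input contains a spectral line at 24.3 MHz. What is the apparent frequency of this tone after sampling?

24.3 MHz mod fs = 11 MHz.
11 MHz > fs/2 = 6.65 MHz, folds to fs − 11 MHz = 2.3 MHz.

2.3 MHz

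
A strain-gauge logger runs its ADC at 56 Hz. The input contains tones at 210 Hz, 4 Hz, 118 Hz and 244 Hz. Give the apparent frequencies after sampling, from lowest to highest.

4 Hz, 6 Hz, 14 Hz, 20 Hz

fs/2 = 28 Hz.
210 Hz mod fs = 42 Hz.
42 Hz > fs/2 = 28 Hz, folds to fs − 42 Hz = 14 Hz.
4 Hz ≤ fs/2 = 28 Hz, passes unchanged.
118 Hz mod fs = 6 Hz.
6 Hz ≤ fs/2 = 28 Hz, appears at 6 Hz.
244 Hz mod fs = 20 Hz.
20 Hz ≤ fs/2 = 28 Hz, appears at 20 Hz.
Distinct values: {4 Hz, 6 Hz, 14 Hz, 20 Hz}.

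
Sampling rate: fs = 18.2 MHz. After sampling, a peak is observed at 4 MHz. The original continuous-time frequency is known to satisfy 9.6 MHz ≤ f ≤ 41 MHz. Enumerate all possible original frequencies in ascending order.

14.2 MHz, 22.2 MHz, 32.4 MHz, 40.4 MHz

Frequencies that alias to 4 MHz are k·fs ± 4 MHz for integer k ≥ 0.
k=0: 4 MHz.
k=1: 14.2 MHz, 22.2 MHz.
k=2: 32.4 MHz, 40.4 MHz.
k=3: 50.6 MHz, 58.6 MHz.
Within [9.6 MHz, 41 MHz]: 14.2 MHz, 22.2 MHz, 32.4 MHz, 40.4 MHz.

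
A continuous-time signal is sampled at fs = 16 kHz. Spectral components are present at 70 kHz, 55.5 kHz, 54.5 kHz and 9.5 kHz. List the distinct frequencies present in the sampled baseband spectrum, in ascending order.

fs/2 = 8 kHz.
70 kHz mod fs = 6 kHz.
6 kHz ≤ fs/2 = 8 kHz, appears at 6 kHz.
55.5 kHz mod fs = 7.5 kHz.
7.5 kHz ≤ fs/2 = 8 kHz, appears at 7.5 kHz.
54.5 kHz mod fs = 6.5 kHz.
6.5 kHz ≤ fs/2 = 8 kHz, appears at 6.5 kHz.
9.5 kHz > fs/2 = 8 kHz, folds to fs − 9.5 kHz = 6.5 kHz.
Distinct values: {6 kHz, 6.5 kHz, 7.5 kHz}.

6 kHz, 6.5 kHz, 7.5 kHz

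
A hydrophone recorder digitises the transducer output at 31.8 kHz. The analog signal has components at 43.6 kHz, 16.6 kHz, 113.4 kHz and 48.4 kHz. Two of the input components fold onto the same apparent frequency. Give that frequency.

fs/2 = 15.9 kHz.
43.6 kHz mod fs = 11.8 kHz.
11.8 kHz ≤ fs/2 = 15.9 kHz, appears at 11.8 kHz.
16.6 kHz > fs/2 = 15.9 kHz, folds to fs − 16.6 kHz = 15.2 kHz.
113.4 kHz mod fs = 18 kHz.
18 kHz > fs/2 = 15.9 kHz, folds to fs − 18 kHz = 13.8 kHz.
48.4 kHz mod fs = 16.6 kHz.
16.6 kHz > fs/2 = 15.9 kHz, folds to fs − 16.6 kHz = 15.2 kHz.
16.6 kHz and 48.4 kHz both map to 15.2 kHz.

15.2 kHz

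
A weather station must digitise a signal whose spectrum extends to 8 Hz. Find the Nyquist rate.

16 Hz

Nyquist rate = 2 × 8 Hz = 16 Hz.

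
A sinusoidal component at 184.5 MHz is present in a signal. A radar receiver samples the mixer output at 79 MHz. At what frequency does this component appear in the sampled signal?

184.5 MHz mod fs = 26.5 MHz.
26.5 MHz ≤ fs/2 = 39.5 MHz, appears at 26.5 MHz.

26.5 MHz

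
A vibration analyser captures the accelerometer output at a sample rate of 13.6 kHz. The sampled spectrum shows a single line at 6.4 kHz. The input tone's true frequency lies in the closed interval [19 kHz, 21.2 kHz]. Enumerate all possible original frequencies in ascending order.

20 kHz, 20.8 kHz

Frequencies that alias to 6.4 kHz are k·fs ± 6.4 kHz for integer k ≥ 0.
k=0: 6.4 kHz.
k=1: 7.2 kHz, 20 kHz.
k=2: 20.8 kHz, 33.6 kHz.
k=3: 34.4 kHz, 47.2 kHz.
Within [19 kHz, 21.2 kHz]: 20 kHz, 20.8 kHz.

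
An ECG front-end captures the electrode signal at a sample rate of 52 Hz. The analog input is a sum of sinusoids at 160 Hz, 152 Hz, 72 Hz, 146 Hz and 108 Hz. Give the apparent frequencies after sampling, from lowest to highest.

4 Hz, 10 Hz, 20 Hz

fs/2 = 26 Hz.
160 Hz mod fs = 4 Hz.
4 Hz ≤ fs/2 = 26 Hz, appears at 4 Hz.
152 Hz mod fs = 48 Hz.
48 Hz > fs/2 = 26 Hz, folds to fs − 48 Hz = 4 Hz.
72 Hz mod fs = 20 Hz.
20 Hz ≤ fs/2 = 26 Hz, appears at 20 Hz.
146 Hz mod fs = 42 Hz.
42 Hz > fs/2 = 26 Hz, folds to fs − 42 Hz = 10 Hz.
108 Hz mod fs = 4 Hz.
4 Hz ≤ fs/2 = 26 Hz, appears at 4 Hz.
Distinct values: {4 Hz, 10 Hz, 20 Hz}.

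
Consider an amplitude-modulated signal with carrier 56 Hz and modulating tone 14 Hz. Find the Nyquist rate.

AM sidebands sit at fc ± fm = 42 Hz and 70 Hz.
Highest-frequency component: 70 Hz.
Nyquist rate = 2 × 70 Hz = 140 Hz.

140 Hz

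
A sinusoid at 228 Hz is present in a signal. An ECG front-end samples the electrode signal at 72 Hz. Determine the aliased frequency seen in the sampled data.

12 Hz

228 Hz mod fs = 12 Hz.
12 Hz ≤ fs/2 = 36 Hz, appears at 12 Hz.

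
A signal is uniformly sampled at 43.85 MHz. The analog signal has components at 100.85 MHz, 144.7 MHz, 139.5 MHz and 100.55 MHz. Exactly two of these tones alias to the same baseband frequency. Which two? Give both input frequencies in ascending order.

fs/2 = 21.925 MHz.
100.85 MHz mod fs = 13.15 MHz.
13.15 MHz ≤ fs/2 = 21.925 MHz, appears at 13.15 MHz.
144.7 MHz mod fs = 13.15 MHz.
13.15 MHz ≤ fs/2 = 21.925 MHz, appears at 13.15 MHz.
139.5 MHz mod fs = 7.95 MHz.
7.95 MHz ≤ fs/2 = 21.925 MHz, appears at 7.95 MHz.
100.55 MHz mod fs = 12.85 MHz.
12.85 MHz ≤ fs/2 = 21.925 MHz, appears at 12.85 MHz.
100.85 MHz and 144.7 MHz both map to 13.15 MHz.

100.85 MHz, 144.7 MHz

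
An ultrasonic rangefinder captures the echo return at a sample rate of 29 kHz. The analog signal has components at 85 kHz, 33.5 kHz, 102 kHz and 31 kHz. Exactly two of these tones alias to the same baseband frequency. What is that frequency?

fs/2 = 14.5 kHz.
85 kHz mod fs = 27 kHz.
27 kHz > fs/2 = 14.5 kHz, folds to fs − 27 kHz = 2 kHz.
33.5 kHz mod fs = 4.5 kHz.
4.5 kHz ≤ fs/2 = 14.5 kHz, appears at 4.5 kHz.
102 kHz mod fs = 15 kHz.
15 kHz > fs/2 = 14.5 kHz, folds to fs − 15 kHz = 14 kHz.
31 kHz mod fs = 2 kHz.
2 kHz ≤ fs/2 = 14.5 kHz, appears at 2 kHz.
31 kHz and 85 kHz both map to 2 kHz.

2 kHz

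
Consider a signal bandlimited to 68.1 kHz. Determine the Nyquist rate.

Nyquist rate = 2 × 68.1 kHz = 136.2 kHz.

136.2 kHz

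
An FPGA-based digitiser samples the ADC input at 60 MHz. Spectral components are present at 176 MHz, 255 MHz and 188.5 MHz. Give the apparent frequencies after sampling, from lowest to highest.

4 MHz, 8.5 MHz, 15 MHz

fs/2 = 30 MHz.
176 MHz mod fs = 56 MHz.
56 MHz > fs/2 = 30 MHz, folds to fs − 56 MHz = 4 MHz.
255 MHz mod fs = 15 MHz.
15 MHz ≤ fs/2 = 30 MHz, appears at 15 MHz.
188.5 MHz mod fs = 8.5 MHz.
8.5 MHz ≤ fs/2 = 30 MHz, appears at 8.5 MHz.
Distinct values: {4 MHz, 8.5 MHz, 15 MHz}.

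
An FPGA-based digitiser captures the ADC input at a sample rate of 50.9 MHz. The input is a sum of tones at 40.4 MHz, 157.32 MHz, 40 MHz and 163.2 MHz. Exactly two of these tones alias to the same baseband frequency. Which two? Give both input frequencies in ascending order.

40.4 MHz, 163.2 MHz

fs/2 = 25.45 MHz.
40.4 MHz > fs/2 = 25.45 MHz, folds to fs − 40.4 MHz = 10.5 MHz.
157.32 MHz mod fs = 4.62 MHz.
4.62 MHz ≤ fs/2 = 25.45 MHz, appears at 4.62 MHz.
40 MHz > fs/2 = 25.45 MHz, folds to fs − 40 MHz = 10.9 MHz.
163.2 MHz mod fs = 10.5 MHz.
10.5 MHz ≤ fs/2 = 25.45 MHz, appears at 10.5 MHz.
40.4 MHz and 163.2 MHz both map to 10.5 MHz.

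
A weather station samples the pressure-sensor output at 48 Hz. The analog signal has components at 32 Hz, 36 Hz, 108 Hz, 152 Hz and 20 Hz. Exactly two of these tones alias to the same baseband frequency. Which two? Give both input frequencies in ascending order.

36 Hz, 108 Hz

fs/2 = 24 Hz.
32 Hz > fs/2 = 24 Hz, folds to fs − 32 Hz = 16 Hz.
36 Hz > fs/2 = 24 Hz, folds to fs − 36 Hz = 12 Hz.
108 Hz mod fs = 12 Hz.
12 Hz ≤ fs/2 = 24 Hz, appears at 12 Hz.
152 Hz mod fs = 8 Hz.
8 Hz ≤ fs/2 = 24 Hz, appears at 8 Hz.
20 Hz ≤ fs/2 = 24 Hz, passes unchanged.
36 Hz and 108 Hz both map to 12 Hz.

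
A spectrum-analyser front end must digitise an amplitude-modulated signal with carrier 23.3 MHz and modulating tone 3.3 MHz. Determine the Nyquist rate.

AM sidebands sit at fc ± fm = 20 MHz and 26.6 MHz.
Highest-frequency component: 26.6 MHz.
Nyquist rate = 2 × 26.6 MHz = 53.2 MHz.

53.2 MHz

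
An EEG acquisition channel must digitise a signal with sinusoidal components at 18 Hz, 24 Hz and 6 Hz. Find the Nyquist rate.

48 Hz

Highest-frequency component: 24 Hz.
Nyquist rate = 2 × 24 Hz = 48 Hz.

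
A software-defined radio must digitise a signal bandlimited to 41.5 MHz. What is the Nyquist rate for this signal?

83 MHz

Nyquist rate = 2 × 41.5 MHz = 83 MHz.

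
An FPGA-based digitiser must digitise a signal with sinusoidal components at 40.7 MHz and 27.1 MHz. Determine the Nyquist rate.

Highest-frequency component: 40.7 MHz.
Nyquist rate = 2 × 40.7 MHz = 81.4 MHz.

81.4 MHz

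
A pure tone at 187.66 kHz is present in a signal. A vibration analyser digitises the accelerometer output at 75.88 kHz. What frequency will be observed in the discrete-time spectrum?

35.9 kHz

187.66 kHz mod fs = 35.9 kHz.
35.9 kHz ≤ fs/2 = 37.94 kHz, appears at 35.9 kHz.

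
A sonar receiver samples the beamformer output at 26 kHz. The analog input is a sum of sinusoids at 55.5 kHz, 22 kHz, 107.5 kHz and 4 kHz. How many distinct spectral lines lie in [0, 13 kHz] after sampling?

fs/2 = 13 kHz.
55.5 kHz mod fs = 3.5 kHz.
3.5 kHz ≤ fs/2 = 13 kHz, appears at 3.5 kHz.
22 kHz > fs/2 = 13 kHz, folds to fs − 22 kHz = 4 kHz.
107.5 kHz mod fs = 3.5 kHz.
3.5 kHz ≤ fs/2 = 13 kHz, appears at 3.5 kHz.
4 kHz ≤ fs/2 = 13 kHz, passes unchanged.
Distinct values: {3.5 kHz, 4 kHz} → 2.

2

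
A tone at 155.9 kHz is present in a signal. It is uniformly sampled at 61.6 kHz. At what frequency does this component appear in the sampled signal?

28.9 kHz

155.9 kHz mod fs = 32.7 kHz.
32.7 kHz > fs/2 = 30.8 kHz, folds to fs − 32.7 kHz = 28.9 kHz.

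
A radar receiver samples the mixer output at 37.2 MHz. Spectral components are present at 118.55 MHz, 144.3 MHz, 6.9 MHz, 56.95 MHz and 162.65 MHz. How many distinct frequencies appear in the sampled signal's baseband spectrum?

5

fs/2 = 18.6 MHz.
118.55 MHz mod fs = 6.95 MHz.
6.95 MHz ≤ fs/2 = 18.6 MHz, appears at 6.95 MHz.
144.3 MHz mod fs = 32.7 MHz.
32.7 MHz > fs/2 = 18.6 MHz, folds to fs − 32.7 MHz = 4.5 MHz.
6.9 MHz ≤ fs/2 = 18.6 MHz, passes unchanged.
56.95 MHz mod fs = 19.75 MHz.
19.75 MHz > fs/2 = 18.6 MHz, folds to fs − 19.75 MHz = 17.45 MHz.
162.65 MHz mod fs = 13.85 MHz.
13.85 MHz ≤ fs/2 = 18.6 MHz, appears at 13.85 MHz.
Distinct values: {4.5 MHz, 6.9 MHz, 6.95 MHz, 13.85 MHz, 17.45 MHz} → 5.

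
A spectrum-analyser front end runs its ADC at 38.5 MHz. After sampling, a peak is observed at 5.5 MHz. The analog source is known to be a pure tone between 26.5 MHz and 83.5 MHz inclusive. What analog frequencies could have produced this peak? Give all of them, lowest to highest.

Frequencies that alias to 5.5 MHz are k·fs ± 5.5 MHz for integer k ≥ 0.
k=0: 5.5 MHz.
k=1: 33 MHz, 44 MHz.
k=2: 71.5 MHz, 82.5 MHz.
k=3: 110 MHz, 121 MHz.
Within [26.5 MHz, 83.5 MHz]: 33 MHz, 44 MHz, 71.5 MHz, 82.5 MHz.

33 MHz, 44 MHz, 71.5 MHz, 82.5 MHz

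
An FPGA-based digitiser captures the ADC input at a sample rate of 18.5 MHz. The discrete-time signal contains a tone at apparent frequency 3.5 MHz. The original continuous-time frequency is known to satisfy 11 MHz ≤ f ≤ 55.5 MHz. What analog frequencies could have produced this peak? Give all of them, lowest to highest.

Frequencies that alias to 3.5 MHz are k·fs ± 3.5 MHz for integer k ≥ 0.
k=0: 3.5 MHz.
k=1: 15 MHz, 22 MHz.
k=2: 33.5 MHz, 40.5 MHz.
k=3: 52 MHz, 59 MHz.
k=4: 70.5 MHz, 77.5 MHz.
Within [11 MHz, 55.5 MHz]: 15 MHz, 22 MHz, 33.5 MHz, 40.5 MHz, 52 MHz.

15 MHz, 22 MHz, 33.5 MHz, 40.5 MHz, 52 MHz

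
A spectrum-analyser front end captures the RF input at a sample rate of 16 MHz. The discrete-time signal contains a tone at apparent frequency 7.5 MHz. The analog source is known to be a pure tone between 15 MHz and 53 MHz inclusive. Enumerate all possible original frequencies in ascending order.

23.5 MHz, 24.5 MHz, 39.5 MHz, 40.5 MHz

Frequencies that alias to 7.5 MHz are k·fs ± 7.5 MHz for integer k ≥ 0.
k=0: 7.5 MHz.
k=1: 8.5 MHz, 23.5 MHz.
k=2: 24.5 MHz, 39.5 MHz.
k=3: 40.5 MHz, 55.5 MHz.
k=4: 56.5 MHz, 71.5 MHz.
Within [15 MHz, 53 MHz]: 23.5 MHz, 24.5 MHz, 39.5 MHz, 40.5 MHz.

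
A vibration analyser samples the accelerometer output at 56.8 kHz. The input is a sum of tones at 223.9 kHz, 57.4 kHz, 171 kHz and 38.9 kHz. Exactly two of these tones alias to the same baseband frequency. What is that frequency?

fs/2 = 28.4 kHz.
223.9 kHz mod fs = 53.5 kHz.
53.5 kHz > fs/2 = 28.4 kHz, folds to fs − 53.5 kHz = 3.3 kHz.
57.4 kHz mod fs = 0.6 kHz.
0.6 kHz ≤ fs/2 = 28.4 kHz, appears at 0.6 kHz.
171 kHz mod fs = 0.6 kHz.
0.6 kHz ≤ fs/2 = 28.4 kHz, appears at 0.6 kHz.
38.9 kHz > fs/2 = 28.4 kHz, folds to fs − 38.9 kHz = 17.9 kHz.
57.4 kHz and 171 kHz both map to 0.6 kHz.

0.6 kHz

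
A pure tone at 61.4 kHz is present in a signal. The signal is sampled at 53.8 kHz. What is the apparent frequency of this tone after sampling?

7.6 kHz

61.4 kHz mod fs = 7.6 kHz.
7.6 kHz ≤ fs/2 = 26.9 kHz, appears at 7.6 kHz.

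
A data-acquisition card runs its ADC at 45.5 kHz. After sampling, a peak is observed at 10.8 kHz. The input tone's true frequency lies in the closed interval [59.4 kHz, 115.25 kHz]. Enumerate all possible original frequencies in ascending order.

80.2 kHz, 101.8 kHz

Frequencies that alias to 10.8 kHz are k·fs ± 10.8 kHz for integer k ≥ 0.
k=0: 10.8 kHz.
k=1: 34.7 kHz, 56.3 kHz.
k=2: 80.2 kHz, 101.8 kHz.
k=3: 125.7 kHz, 147.3 kHz.
Within [59.4 kHz, 115.25 kHz]: 80.2 kHz, 101.8 kHz.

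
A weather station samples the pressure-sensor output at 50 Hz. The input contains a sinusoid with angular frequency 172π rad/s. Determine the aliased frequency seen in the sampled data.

14 Hz

ω = 172π rad/s → f = ω/(2π) = 86 Hz.
86 Hz mod fs = 36 Hz.
36 Hz > fs/2 = 25 Hz, folds to fs − 36 Hz = 14 Hz.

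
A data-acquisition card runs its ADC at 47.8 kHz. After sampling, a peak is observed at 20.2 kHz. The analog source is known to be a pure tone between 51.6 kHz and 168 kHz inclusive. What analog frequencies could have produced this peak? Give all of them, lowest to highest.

Frequencies that alias to 20.2 kHz are k·fs ± 20.2 kHz for integer k ≥ 0.
k=0: 20.2 kHz.
k=1: 27.6 kHz, 68 kHz.
k=2: 75.4 kHz, 115.8 kHz.
k=3: 123.2 kHz, 163.6 kHz.
k=4: 171 kHz, 211.4 kHz.
Within [51.6 kHz, 168 kHz]: 68 kHz, 75.4 kHz, 115.8 kHz, 123.2 kHz, 163.6 kHz.

68 kHz, 75.4 kHz, 115.8 kHz, 123.2 kHz, 163.6 kHz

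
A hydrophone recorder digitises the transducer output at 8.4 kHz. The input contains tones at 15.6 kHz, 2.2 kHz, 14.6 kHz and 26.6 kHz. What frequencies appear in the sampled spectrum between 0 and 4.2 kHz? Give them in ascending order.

fs/2 = 4.2 kHz.
15.6 kHz mod fs = 7.2 kHz.
7.2 kHz > fs/2 = 4.2 kHz, folds to fs − 7.2 kHz = 1.2 kHz.
2.2 kHz ≤ fs/2 = 4.2 kHz, passes unchanged.
14.6 kHz mod fs = 6.2 kHz.
6.2 kHz > fs/2 = 4.2 kHz, folds to fs − 6.2 kHz = 2.2 kHz.
26.6 kHz mod fs = 1.4 kHz.
1.4 kHz ≤ fs/2 = 4.2 kHz, appears at 1.4 kHz.
Distinct values: {1.2 kHz, 1.4 kHz, 2.2 kHz}.

1.2 kHz, 1.4 kHz, 2.2 kHz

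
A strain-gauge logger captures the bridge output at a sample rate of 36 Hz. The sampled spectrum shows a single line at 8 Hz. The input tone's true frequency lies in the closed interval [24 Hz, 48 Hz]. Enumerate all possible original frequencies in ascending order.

Frequencies that alias to 8 Hz are k·fs ± 8 Hz for integer k ≥ 0.
k=0: 8 Hz.
k=1: 28 Hz, 44 Hz.
k=2: 64 Hz, 80 Hz.
Within [24 Hz, 48 Hz]: 28 Hz, 44 Hz.

28 Hz, 44 Hz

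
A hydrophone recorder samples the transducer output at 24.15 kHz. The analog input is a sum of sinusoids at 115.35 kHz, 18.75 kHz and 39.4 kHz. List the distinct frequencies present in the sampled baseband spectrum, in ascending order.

5.4 kHz, 8.9 kHz

fs/2 = 12.075 kHz.
115.35 kHz mod fs = 18.75 kHz.
18.75 kHz > fs/2 = 12.075 kHz, folds to fs − 18.75 kHz = 5.4 kHz.
18.75 kHz > fs/2 = 12.075 kHz, folds to fs − 18.75 kHz = 5.4 kHz.
39.4 kHz mod fs = 15.25 kHz.
15.25 kHz > fs/2 = 12.075 kHz, folds to fs − 15.25 kHz = 8.9 kHz.
Distinct values: {5.4 kHz, 8.9 kHz}.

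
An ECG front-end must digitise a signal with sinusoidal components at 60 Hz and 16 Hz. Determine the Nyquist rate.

Highest-frequency component: 60 Hz.
Nyquist rate = 2 × 60 Hz = 120 Hz.

120 Hz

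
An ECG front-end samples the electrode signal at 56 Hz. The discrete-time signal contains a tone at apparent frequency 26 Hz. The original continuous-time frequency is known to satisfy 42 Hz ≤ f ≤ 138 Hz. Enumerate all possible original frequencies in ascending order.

Frequencies that alias to 26 Hz are k·fs ± 26 Hz for integer k ≥ 0.
k=0: 26 Hz.
k=1: 30 Hz, 82 Hz.
k=2: 86 Hz, 138 Hz.
k=3: 142 Hz, 194 Hz.
Within [42 Hz, 138 Hz]: 82 Hz, 86 Hz, 138 Hz.

82 Hz, 86 Hz, 138 Hz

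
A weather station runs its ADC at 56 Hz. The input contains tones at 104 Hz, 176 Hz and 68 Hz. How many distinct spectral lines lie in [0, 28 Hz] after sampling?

2

fs/2 = 28 Hz.
104 Hz mod fs = 48 Hz.
48 Hz > fs/2 = 28 Hz, folds to fs − 48 Hz = 8 Hz.
176 Hz mod fs = 8 Hz.
8 Hz ≤ fs/2 = 28 Hz, appears at 8 Hz.
68 Hz mod fs = 12 Hz.
12 Hz ≤ fs/2 = 28 Hz, appears at 12 Hz.
Distinct values: {8 Hz, 12 Hz} → 2.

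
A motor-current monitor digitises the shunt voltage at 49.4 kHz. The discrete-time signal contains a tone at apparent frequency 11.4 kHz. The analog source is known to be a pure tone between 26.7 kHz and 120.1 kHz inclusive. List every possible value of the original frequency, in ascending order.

Frequencies that alias to 11.4 kHz are k·fs ± 11.4 kHz for integer k ≥ 0.
k=0: 11.4 kHz.
k=1: 38 kHz, 60.8 kHz.
k=2: 87.4 kHz, 110.2 kHz.
k=3: 136.8 kHz, 159.6 kHz.
Within [26.7 kHz, 120.1 kHz]: 38 kHz, 60.8 kHz, 87.4 kHz, 110.2 kHz.

38 kHz, 60.8 kHz, 87.4 kHz, 110.2 kHz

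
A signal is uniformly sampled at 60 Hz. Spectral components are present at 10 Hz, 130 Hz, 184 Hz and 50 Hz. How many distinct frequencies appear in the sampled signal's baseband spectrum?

2

fs/2 = 30 Hz.
10 Hz ≤ fs/2 = 30 Hz, passes unchanged.
130 Hz mod fs = 10 Hz.
10 Hz ≤ fs/2 = 30 Hz, appears at 10 Hz.
184 Hz mod fs = 4 Hz.
4 Hz ≤ fs/2 = 30 Hz, appears at 4 Hz.
50 Hz > fs/2 = 30 Hz, folds to fs − 50 Hz = 10 Hz.
Distinct values: {4 Hz, 10 Hz} → 2.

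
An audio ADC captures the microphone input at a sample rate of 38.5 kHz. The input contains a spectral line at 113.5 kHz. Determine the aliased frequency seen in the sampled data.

2 kHz

113.5 kHz mod fs = 36.5 kHz.
36.5 kHz > fs/2 = 19.25 kHz, folds to fs − 36.5 kHz = 2 kHz.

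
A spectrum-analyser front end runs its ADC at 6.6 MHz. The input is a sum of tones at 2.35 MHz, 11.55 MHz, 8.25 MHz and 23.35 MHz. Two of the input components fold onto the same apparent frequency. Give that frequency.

1.65 MHz

fs/2 = 3.3 MHz.
2.35 MHz ≤ fs/2 = 3.3 MHz, passes unchanged.
11.55 MHz mod fs = 4.95 MHz.
4.95 MHz > fs/2 = 3.3 MHz, folds to fs − 4.95 MHz = 1.65 MHz.
8.25 MHz mod fs = 1.65 MHz.
1.65 MHz ≤ fs/2 = 3.3 MHz, appears at 1.65 MHz.
23.35 MHz mod fs = 3.55 MHz.
3.55 MHz > fs/2 = 3.3 MHz, folds to fs − 3.55 MHz = 3.05 MHz.
8.25 MHz and 11.55 MHz both map to 1.65 MHz.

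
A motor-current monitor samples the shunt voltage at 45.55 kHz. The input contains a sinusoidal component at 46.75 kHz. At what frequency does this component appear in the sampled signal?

46.75 kHz mod fs = 1.2 kHz.
1.2 kHz ≤ fs/2 = 22.775 kHz, appears at 1.2 kHz.

1.2 kHz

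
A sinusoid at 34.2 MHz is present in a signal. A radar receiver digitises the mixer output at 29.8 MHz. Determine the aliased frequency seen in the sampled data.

4.4 MHz

34.2 MHz mod fs = 4.4 MHz.
4.4 MHz ≤ fs/2 = 14.9 MHz, appears at 4.4 MHz.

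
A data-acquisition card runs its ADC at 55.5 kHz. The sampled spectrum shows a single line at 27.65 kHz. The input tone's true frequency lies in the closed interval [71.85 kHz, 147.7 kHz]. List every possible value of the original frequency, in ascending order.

83.15 kHz, 83.35 kHz, 138.65 kHz, 138.85 kHz

Frequencies that alias to 27.65 kHz are k·fs ± 27.65 kHz for integer k ≥ 0.
k=0: 27.65 kHz.
k=1: 27.85 kHz, 83.15 kHz.
k=2: 83.35 kHz, 138.65 kHz.
k=3: 138.85 kHz, 194.15 kHz.
k=4: 194.35 kHz, 249.65 kHz.
Within [71.85 kHz, 147.7 kHz]: 83.15 kHz, 83.35 kHz, 138.65 kHz, 138.85 kHz.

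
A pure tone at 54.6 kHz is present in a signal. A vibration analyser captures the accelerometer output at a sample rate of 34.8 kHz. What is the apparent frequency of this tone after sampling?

54.6 kHz mod fs = 19.8 kHz.
19.8 kHz > fs/2 = 17.4 kHz, folds to fs − 19.8 kHz = 15 kHz.

15 kHz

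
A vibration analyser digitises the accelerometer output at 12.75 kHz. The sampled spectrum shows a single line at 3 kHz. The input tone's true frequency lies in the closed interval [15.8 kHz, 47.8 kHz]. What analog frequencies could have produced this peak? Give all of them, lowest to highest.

22.5 kHz, 28.5 kHz, 35.25 kHz, 41.25 kHz

Frequencies that alias to 3 kHz are k·fs ± 3 kHz for integer k ≥ 0.
k=0: 3 kHz.
k=1: 9.75 kHz, 15.75 kHz.
k=2: 22.5 kHz, 28.5 kHz.
k=3: 35.25 kHz, 41.25 kHz.
k=4: 48 kHz, 54 kHz.
Within [15.8 kHz, 47.8 kHz]: 22.5 kHz, 28.5 kHz, 35.25 kHz, 41.25 kHz.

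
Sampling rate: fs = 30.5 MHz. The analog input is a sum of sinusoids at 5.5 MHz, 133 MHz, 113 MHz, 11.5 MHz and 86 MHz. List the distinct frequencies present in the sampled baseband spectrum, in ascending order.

fs/2 = 15.25 MHz.
5.5 MHz ≤ fs/2 = 15.25 MHz, passes unchanged.
133 MHz mod fs = 11 MHz.
11 MHz ≤ fs/2 = 15.25 MHz, appears at 11 MHz.
113 MHz mod fs = 21.5 MHz.
21.5 MHz > fs/2 = 15.25 MHz, folds to fs − 21.5 MHz = 9 MHz.
11.5 MHz ≤ fs/2 = 15.25 MHz, passes unchanged.
86 MHz mod fs = 25 MHz.
25 MHz > fs/2 = 15.25 MHz, folds to fs − 25 MHz = 5.5 MHz.
Distinct values: {5.5 MHz, 9 MHz, 11 MHz, 11.5 MHz}.

5.5 MHz, 9 MHz, 11 MHz, 11.5 MHz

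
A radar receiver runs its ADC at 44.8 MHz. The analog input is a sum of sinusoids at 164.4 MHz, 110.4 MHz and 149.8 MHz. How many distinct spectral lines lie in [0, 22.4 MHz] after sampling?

3

fs/2 = 22.4 MHz.
164.4 MHz mod fs = 30 MHz.
30 MHz > fs/2 = 22.4 MHz, folds to fs − 30 MHz = 14.8 MHz.
110.4 MHz mod fs = 20.8 MHz.
20.8 MHz ≤ fs/2 = 22.4 MHz, appears at 20.8 MHz.
149.8 MHz mod fs = 15.4 MHz.
15.4 MHz ≤ fs/2 = 22.4 MHz, appears at 15.4 MHz.
Distinct values: {14.8 MHz, 15.4 MHz, 20.8 MHz} → 3.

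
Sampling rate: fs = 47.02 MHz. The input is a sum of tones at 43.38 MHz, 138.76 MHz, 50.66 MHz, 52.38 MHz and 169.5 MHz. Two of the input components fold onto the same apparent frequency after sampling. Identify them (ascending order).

43.38 MHz, 50.66 MHz

fs/2 = 23.51 MHz.
43.38 MHz > fs/2 = 23.51 MHz, folds to fs − 43.38 MHz = 3.64 MHz.
138.76 MHz mod fs = 44.72 MHz.
44.72 MHz > fs/2 = 23.51 MHz, folds to fs − 44.72 MHz = 2.3 MHz.
50.66 MHz mod fs = 3.64 MHz.
3.64 MHz ≤ fs/2 = 23.51 MHz, appears at 3.64 MHz.
52.38 MHz mod fs = 5.36 MHz.
5.36 MHz ≤ fs/2 = 23.51 MHz, appears at 5.36 MHz.
169.5 MHz mod fs = 28.44 MHz.
28.44 MHz > fs/2 = 23.51 MHz, folds to fs − 28.44 MHz = 18.58 MHz.
43.38 MHz and 50.66 MHz both map to 3.64 MHz.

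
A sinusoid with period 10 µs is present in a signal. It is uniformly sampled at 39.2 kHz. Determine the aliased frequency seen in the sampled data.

T = 10 µs → f = 1/T = 100 kHz.
100 kHz mod fs = 21.6 kHz.
21.6 kHz > fs/2 = 19.6 kHz, folds to fs − 21.6 kHz = 17.6 kHz.

17.6 kHz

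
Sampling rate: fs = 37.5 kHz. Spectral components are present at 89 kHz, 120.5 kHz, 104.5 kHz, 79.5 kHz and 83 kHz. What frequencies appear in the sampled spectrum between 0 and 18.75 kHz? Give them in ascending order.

4.5 kHz, 8 kHz, 14 kHz

fs/2 = 18.75 kHz.
89 kHz mod fs = 14 kHz.
14 kHz ≤ fs/2 = 18.75 kHz, appears at 14 kHz.
120.5 kHz mod fs = 8 kHz.
8 kHz ≤ fs/2 = 18.75 kHz, appears at 8 kHz.
104.5 kHz mod fs = 29.5 kHz.
29.5 kHz > fs/2 = 18.75 kHz, folds to fs − 29.5 kHz = 8 kHz.
79.5 kHz mod fs = 4.5 kHz.
4.5 kHz ≤ fs/2 = 18.75 kHz, appears at 4.5 kHz.
83 kHz mod fs = 8 kHz.
8 kHz ≤ fs/2 = 18.75 kHz, appears at 8 kHz.
Distinct values: {4.5 kHz, 8 kHz, 14 kHz}.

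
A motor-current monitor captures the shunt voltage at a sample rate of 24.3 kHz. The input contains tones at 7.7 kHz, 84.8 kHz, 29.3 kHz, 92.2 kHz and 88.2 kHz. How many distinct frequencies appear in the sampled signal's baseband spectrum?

4

fs/2 = 12.15 kHz.
7.7 kHz ≤ fs/2 = 12.15 kHz, passes unchanged.
84.8 kHz mod fs = 11.9 kHz.
11.9 kHz ≤ fs/2 = 12.15 kHz, appears at 11.9 kHz.
29.3 kHz mod fs = 5 kHz.
5 kHz ≤ fs/2 = 12.15 kHz, appears at 5 kHz.
92.2 kHz mod fs = 19.3 kHz.
19.3 kHz > fs/2 = 12.15 kHz, folds to fs − 19.3 kHz = 5 kHz.
88.2 kHz mod fs = 15.3 kHz.
15.3 kHz > fs/2 = 12.15 kHz, folds to fs − 15.3 kHz = 9 kHz.
Distinct values: {5 kHz, 7.7 kHz, 9 kHz, 11.9 kHz} → 4.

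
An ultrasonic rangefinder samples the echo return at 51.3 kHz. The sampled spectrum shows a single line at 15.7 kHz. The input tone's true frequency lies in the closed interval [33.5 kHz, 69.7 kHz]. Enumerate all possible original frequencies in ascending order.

35.6 kHz, 67 kHz

Frequencies that alias to 15.7 kHz are k·fs ± 15.7 kHz for integer k ≥ 0.
k=0: 15.7 kHz.
k=1: 35.6 kHz, 67 kHz.
k=2: 86.9 kHz, 118.3 kHz.
Within [33.5 kHz, 69.7 kHz]: 35.6 kHz, 67 kHz.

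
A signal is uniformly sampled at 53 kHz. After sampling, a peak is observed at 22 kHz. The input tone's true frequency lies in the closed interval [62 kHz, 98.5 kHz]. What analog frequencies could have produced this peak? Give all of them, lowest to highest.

Frequencies that alias to 22 kHz are k·fs ± 22 kHz for integer k ≥ 0.
k=0: 22 kHz.
k=1: 31 kHz, 75 kHz.
k=2: 84 kHz, 128 kHz.
k=3: 137 kHz, 181 kHz.
Within [62 kHz, 98.5 kHz]: 75 kHz, 84 kHz.

75 kHz, 84 kHz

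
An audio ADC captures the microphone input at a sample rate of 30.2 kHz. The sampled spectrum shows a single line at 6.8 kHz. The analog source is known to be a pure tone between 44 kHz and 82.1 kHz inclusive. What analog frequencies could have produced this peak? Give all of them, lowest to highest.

Frequencies that alias to 6.8 kHz are k·fs ± 6.8 kHz for integer k ≥ 0.
k=0: 6.8 kHz.
k=1: 23.4 kHz, 37 kHz.
k=2: 53.6 kHz, 67.2 kHz.
k=3: 83.8 kHz, 97.4 kHz.
Within [44 kHz, 82.1 kHz]: 53.6 kHz, 67.2 kHz.

53.6 kHz, 67.2 kHz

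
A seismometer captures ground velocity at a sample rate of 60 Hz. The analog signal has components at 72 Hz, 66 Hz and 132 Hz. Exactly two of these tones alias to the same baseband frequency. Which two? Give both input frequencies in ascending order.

72 Hz, 132 Hz

fs/2 = 30 Hz.
72 Hz mod fs = 12 Hz.
12 Hz ≤ fs/2 = 30 Hz, appears at 12 Hz.
66 Hz mod fs = 6 Hz.
6 Hz ≤ fs/2 = 30 Hz, appears at 6 Hz.
132 Hz mod fs = 12 Hz.
12 Hz ≤ fs/2 = 30 Hz, appears at 12 Hz.
72 Hz and 132 Hz both map to 12 Hz.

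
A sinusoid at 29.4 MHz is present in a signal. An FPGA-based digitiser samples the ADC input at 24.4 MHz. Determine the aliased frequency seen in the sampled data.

29.4 MHz mod fs = 5 MHz.
5 MHz ≤ fs/2 = 12.2 MHz, appears at 5 MHz.

5 MHz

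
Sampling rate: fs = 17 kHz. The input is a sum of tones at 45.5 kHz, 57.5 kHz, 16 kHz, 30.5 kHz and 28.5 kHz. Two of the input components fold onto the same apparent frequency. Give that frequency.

5.5 kHz

fs/2 = 8.5 kHz.
45.5 kHz mod fs = 11.5 kHz.
11.5 kHz > fs/2 = 8.5 kHz, folds to fs − 11.5 kHz = 5.5 kHz.
57.5 kHz mod fs = 6.5 kHz.
6.5 kHz ≤ fs/2 = 8.5 kHz, appears at 6.5 kHz.
16 kHz > fs/2 = 8.5 kHz, folds to fs − 16 kHz = 1 kHz.
30.5 kHz mod fs = 13.5 kHz.
13.5 kHz > fs/2 = 8.5 kHz, folds to fs − 13.5 kHz = 3.5 kHz.
28.5 kHz mod fs = 11.5 kHz.
11.5 kHz > fs/2 = 8.5 kHz, folds to fs − 11.5 kHz = 5.5 kHz.
28.5 kHz and 45.5 kHz both map to 5.5 kHz.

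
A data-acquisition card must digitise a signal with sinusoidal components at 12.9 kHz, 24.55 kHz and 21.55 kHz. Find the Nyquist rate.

49.1 kHz

Highest-frequency component: 24.55 kHz.
Nyquist rate = 2 × 24.55 kHz = 49.1 kHz.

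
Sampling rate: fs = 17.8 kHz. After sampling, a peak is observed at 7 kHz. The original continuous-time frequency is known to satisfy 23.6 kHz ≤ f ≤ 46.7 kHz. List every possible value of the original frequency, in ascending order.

24.8 kHz, 28.6 kHz, 42.6 kHz, 46.4 kHz

Frequencies that alias to 7 kHz are k·fs ± 7 kHz for integer k ≥ 0.
k=0: 7 kHz.
k=1: 10.8 kHz, 24.8 kHz.
k=2: 28.6 kHz, 42.6 kHz.
k=3: 46.4 kHz, 60.4 kHz.
k=4: 64.2 kHz, 78.2 kHz.
Within [23.6 kHz, 46.7 kHz]: 24.8 kHz, 28.6 kHz, 42.6 kHz, 46.4 kHz.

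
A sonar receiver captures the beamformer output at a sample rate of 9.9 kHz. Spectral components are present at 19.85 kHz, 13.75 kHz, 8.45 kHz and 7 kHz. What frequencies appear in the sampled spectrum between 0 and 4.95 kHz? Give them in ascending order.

fs/2 = 4.95 kHz.
19.85 kHz mod fs = 0.05 kHz.
0.05 kHz ≤ fs/2 = 4.95 kHz, appears at 0.05 kHz.
13.75 kHz mod fs = 3.85 kHz.
3.85 kHz ≤ fs/2 = 4.95 kHz, appears at 3.85 kHz.
8.45 kHz > fs/2 = 4.95 kHz, folds to fs − 8.45 kHz = 1.45 kHz.
7 kHz > fs/2 = 4.95 kHz, folds to fs − 7 kHz = 2.9 kHz.
Distinct values: {0.05 kHz, 1.45 kHz, 2.9 kHz, 3.85 kHz}.

0.05 kHz, 1.45 kHz, 2.9 kHz, 3.85 kHz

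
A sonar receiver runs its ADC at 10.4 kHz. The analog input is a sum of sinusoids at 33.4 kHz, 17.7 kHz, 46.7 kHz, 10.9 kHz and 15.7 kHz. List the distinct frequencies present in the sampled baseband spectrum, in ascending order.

fs/2 = 5.2 kHz.
33.4 kHz mod fs = 2.2 kHz.
2.2 kHz ≤ fs/2 = 5.2 kHz, appears at 2.2 kHz.
17.7 kHz mod fs = 7.3 kHz.
7.3 kHz > fs/2 = 5.2 kHz, folds to fs − 7.3 kHz = 3.1 kHz.
46.7 kHz mod fs = 5.1 kHz.
5.1 kHz ≤ fs/2 = 5.2 kHz, appears at 5.1 kHz.
10.9 kHz mod fs = 0.5 kHz.
0.5 kHz ≤ fs/2 = 5.2 kHz, appears at 0.5 kHz.
15.7 kHz mod fs = 5.3 kHz.
5.3 kHz > fs/2 = 5.2 kHz, folds to fs − 5.3 kHz = 5.1 kHz.
Distinct values: {0.5 kHz, 2.2 kHz, 3.1 kHz, 5.1 kHz}.

0.5 kHz, 2.2 kHz, 3.1 kHz, 5.1 kHz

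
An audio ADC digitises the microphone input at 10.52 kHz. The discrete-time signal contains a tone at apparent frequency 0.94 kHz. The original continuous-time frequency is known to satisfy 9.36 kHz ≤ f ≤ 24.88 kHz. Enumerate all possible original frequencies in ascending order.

Frequencies that alias to 0.94 kHz are k·fs ± 0.94 kHz for integer k ≥ 0.
k=0: 0.94 kHz.
k=1: 9.58 kHz, 11.46 kHz.
k=2: 20.1 kHz, 21.98 kHz.
k=3: 30.62 kHz, 32.5 kHz.
Within [9.36 kHz, 24.88 kHz]: 9.58 kHz, 11.46 kHz, 20.1 kHz, 21.98 kHz.

9.58 kHz, 11.46 kHz, 20.1 kHz, 21.98 kHz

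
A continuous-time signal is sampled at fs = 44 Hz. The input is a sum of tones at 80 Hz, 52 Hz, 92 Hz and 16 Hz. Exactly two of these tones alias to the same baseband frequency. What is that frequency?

8 Hz

fs/2 = 22 Hz.
80 Hz mod fs = 36 Hz.
36 Hz > fs/2 = 22 Hz, folds to fs − 36 Hz = 8 Hz.
52 Hz mod fs = 8 Hz.
8 Hz ≤ fs/2 = 22 Hz, appears at 8 Hz.
92 Hz mod fs = 4 Hz.
4 Hz ≤ fs/2 = 22 Hz, appears at 4 Hz.
16 Hz ≤ fs/2 = 22 Hz, passes unchanged.
52 Hz and 80 Hz both map to 8 Hz.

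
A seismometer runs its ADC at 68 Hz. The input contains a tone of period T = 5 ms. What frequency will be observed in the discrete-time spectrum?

T = 5 ms → f = 1/T = 200 Hz.
200 Hz mod fs = 64 Hz.
64 Hz > fs/2 = 34 Hz, folds to fs − 64 Hz = 4 Hz.

4 Hz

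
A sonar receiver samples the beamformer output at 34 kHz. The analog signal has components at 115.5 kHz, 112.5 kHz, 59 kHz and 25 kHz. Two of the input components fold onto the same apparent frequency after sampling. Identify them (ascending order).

25 kHz, 59 kHz

fs/2 = 17 kHz.
115.5 kHz mod fs = 13.5 kHz.
13.5 kHz ≤ fs/2 = 17 kHz, appears at 13.5 kHz.
112.5 kHz mod fs = 10.5 kHz.
10.5 kHz ≤ fs/2 = 17 kHz, appears at 10.5 kHz.
59 kHz mod fs = 25 kHz.
25 kHz > fs/2 = 17 kHz, folds to fs − 25 kHz = 9 kHz.
25 kHz > fs/2 = 17 kHz, folds to fs − 25 kHz = 9 kHz.
25 kHz and 59 kHz both map to 9 kHz.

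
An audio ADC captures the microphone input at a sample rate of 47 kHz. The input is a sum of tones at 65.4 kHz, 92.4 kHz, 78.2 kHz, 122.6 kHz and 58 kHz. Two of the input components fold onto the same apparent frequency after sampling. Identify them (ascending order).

65.4 kHz, 122.6 kHz

fs/2 = 23.5 kHz.
65.4 kHz mod fs = 18.4 kHz.
18.4 kHz ≤ fs/2 = 23.5 kHz, appears at 18.4 kHz.
92.4 kHz mod fs = 45.4 kHz.
45.4 kHz > fs/2 = 23.5 kHz, folds to fs − 45.4 kHz = 1.6 kHz.
78.2 kHz mod fs = 31.2 kHz.
31.2 kHz > fs/2 = 23.5 kHz, folds to fs − 31.2 kHz = 15.8 kHz.
122.6 kHz mod fs = 28.6 kHz.
28.6 kHz > fs/2 = 23.5 kHz, folds to fs − 28.6 kHz = 18.4 kHz.
58 kHz mod fs = 11 kHz.
11 kHz ≤ fs/2 = 23.5 kHz, appears at 11 kHz.
65.4 kHz and 122.6 kHz both map to 18.4 kHz.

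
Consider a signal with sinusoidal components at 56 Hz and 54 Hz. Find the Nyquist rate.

112 Hz

Highest-frequency component: 56 Hz.
Nyquist rate = 2 × 56 Hz = 112 Hz.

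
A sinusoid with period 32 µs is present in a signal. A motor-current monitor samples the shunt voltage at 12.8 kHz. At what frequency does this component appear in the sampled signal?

T = 32 µs → f = 1/T = 31.25 kHz.
31.25 kHz mod fs = 5.65 kHz.
5.65 kHz ≤ fs/2 = 6.4 kHz, appears at 5.65 kHz.

5.65 kHz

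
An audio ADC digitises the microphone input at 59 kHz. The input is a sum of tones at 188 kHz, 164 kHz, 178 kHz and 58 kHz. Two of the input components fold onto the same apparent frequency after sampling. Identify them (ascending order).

58 kHz, 178 kHz

fs/2 = 29.5 kHz.
188 kHz mod fs = 11 kHz.
11 kHz ≤ fs/2 = 29.5 kHz, appears at 11 kHz.
164 kHz mod fs = 46 kHz.
46 kHz > fs/2 = 29.5 kHz, folds to fs − 46 kHz = 13 kHz.
178 kHz mod fs = 1 kHz.
1 kHz ≤ fs/2 = 29.5 kHz, appears at 1 kHz.
58 kHz > fs/2 = 29.5 kHz, folds to fs − 58 kHz = 1 kHz.
58 kHz and 178 kHz both map to 1 kHz.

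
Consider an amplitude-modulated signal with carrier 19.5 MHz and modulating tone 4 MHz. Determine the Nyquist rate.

AM sidebands sit at fc ± fm = 15.5 MHz and 23.5 MHz.
Highest-frequency component: 23.5 MHz.
Nyquist rate = 2 × 23.5 MHz = 47 MHz.

47 MHz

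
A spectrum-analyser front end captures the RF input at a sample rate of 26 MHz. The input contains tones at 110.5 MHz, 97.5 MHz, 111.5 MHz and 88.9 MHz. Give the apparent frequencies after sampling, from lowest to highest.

fs/2 = 13 MHz.
110.5 MHz mod fs = 6.5 MHz.
6.5 MHz ≤ fs/2 = 13 MHz, appears at 6.5 MHz.
97.5 MHz mod fs = 19.5 MHz.
19.5 MHz > fs/2 = 13 MHz, folds to fs − 19.5 MHz = 6.5 MHz.
111.5 MHz mod fs = 7.5 MHz.
7.5 MHz ≤ fs/2 = 13 MHz, appears at 7.5 MHz.
88.9 MHz mod fs = 10.9 MHz.
10.9 MHz ≤ fs/2 = 13 MHz, appears at 10.9 MHz.
Distinct values: {6.5 MHz, 7.5 MHz, 10.9 MHz}.

6.5 MHz, 7.5 MHz, 10.9 MHz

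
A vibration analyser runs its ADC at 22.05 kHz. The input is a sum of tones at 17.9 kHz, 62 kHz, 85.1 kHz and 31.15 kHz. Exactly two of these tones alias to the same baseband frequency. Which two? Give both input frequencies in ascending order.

fs/2 = 11.025 kHz.
17.9 kHz > fs/2 = 11.025 kHz, folds to fs − 17.9 kHz = 4.15 kHz.
62 kHz mod fs = 17.9 kHz.
17.9 kHz > fs/2 = 11.025 kHz, folds to fs − 17.9 kHz = 4.15 kHz.
85.1 kHz mod fs = 18.95 kHz.
18.95 kHz > fs/2 = 11.025 kHz, folds to fs − 18.95 kHz = 3.1 kHz.
31.15 kHz mod fs = 9.1 kHz.
9.1 kHz ≤ fs/2 = 11.025 kHz, appears at 9.1 kHz.
17.9 kHz and 62 kHz both map to 4.15 kHz.

17.9 kHz, 62 kHz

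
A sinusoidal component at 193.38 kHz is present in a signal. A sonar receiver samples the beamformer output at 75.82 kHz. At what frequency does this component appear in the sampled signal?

193.38 kHz mod fs = 41.74 kHz.
41.74 kHz > fs/2 = 37.91 kHz, folds to fs − 41.74 kHz = 34.08 kHz.

34.08 kHz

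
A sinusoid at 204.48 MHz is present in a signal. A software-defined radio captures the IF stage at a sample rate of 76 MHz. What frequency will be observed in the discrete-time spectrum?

23.52 MHz

204.48 MHz mod fs = 52.48 MHz.
52.48 MHz > fs/2 = 38 MHz, folds to fs − 52.48 MHz = 23.52 MHz.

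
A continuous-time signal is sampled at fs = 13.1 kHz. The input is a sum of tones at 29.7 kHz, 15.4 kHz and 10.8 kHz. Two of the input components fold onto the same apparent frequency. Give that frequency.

2.3 kHz

fs/2 = 6.55 kHz.
29.7 kHz mod fs = 3.5 kHz.
3.5 kHz ≤ fs/2 = 6.55 kHz, appears at 3.5 kHz.
15.4 kHz mod fs = 2.3 kHz.
2.3 kHz ≤ fs/2 = 6.55 kHz, appears at 2.3 kHz.
10.8 kHz > fs/2 = 6.55 kHz, folds to fs − 10.8 kHz = 2.3 kHz.
10.8 kHz and 15.4 kHz both map to 2.3 kHz.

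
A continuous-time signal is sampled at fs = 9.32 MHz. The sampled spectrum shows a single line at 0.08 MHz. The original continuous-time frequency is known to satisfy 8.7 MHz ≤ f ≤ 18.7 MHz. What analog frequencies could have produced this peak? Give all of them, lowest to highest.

Frequencies that alias to 0.08 MHz are k·fs ± 0.08 MHz for integer k ≥ 0.
k=0: 0.08 MHz.
k=1: 9.24 MHz, 9.4 MHz.
k=2: 18.56 MHz, 18.72 MHz.
k=3: 27.88 MHz, 28.04 MHz.
Within [8.7 MHz, 18.7 MHz]: 9.24 MHz, 9.4 MHz, 18.56 MHz.

9.24 MHz, 9.4 MHz, 18.56 MHz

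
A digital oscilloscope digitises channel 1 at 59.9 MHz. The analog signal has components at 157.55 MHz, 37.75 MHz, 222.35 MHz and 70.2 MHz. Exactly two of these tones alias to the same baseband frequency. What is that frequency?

22.15 MHz

fs/2 = 29.95 MHz.
157.55 MHz mod fs = 37.75 MHz.
37.75 MHz > fs/2 = 29.95 MHz, folds to fs − 37.75 MHz = 22.15 MHz.
37.75 MHz > fs/2 = 29.95 MHz, folds to fs − 37.75 MHz = 22.15 MHz.
222.35 MHz mod fs = 42.65 MHz.
42.65 MHz > fs/2 = 29.95 MHz, folds to fs − 42.65 MHz = 17.25 MHz.
70.2 MHz mod fs = 10.3 MHz.
10.3 MHz ≤ fs/2 = 29.95 MHz, appears at 10.3 MHz.
37.75 MHz and 157.55 MHz both map to 22.15 MHz.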